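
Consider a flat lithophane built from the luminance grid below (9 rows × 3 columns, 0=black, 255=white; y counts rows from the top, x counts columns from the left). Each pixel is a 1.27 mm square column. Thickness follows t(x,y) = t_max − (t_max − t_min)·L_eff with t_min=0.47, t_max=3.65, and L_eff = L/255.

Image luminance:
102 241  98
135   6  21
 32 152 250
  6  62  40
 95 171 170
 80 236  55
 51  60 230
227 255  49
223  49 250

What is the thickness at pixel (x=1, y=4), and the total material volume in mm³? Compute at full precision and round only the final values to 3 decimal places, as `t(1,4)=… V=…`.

t(1,4)=1.518 V=91.650

span = t_max - t_min = 3.65 - 0.47 = 3.180
L(1,4) = 171, L_eff = 171/255 = 0.670588
t(1,4) = 3.65 - 3.180·0.670588 = 1.518
Σt over all 9·3 pixels = 482999/8500 ≈ 56.8234118
V = pitch²·Σt = 1.27²·482999/8500 = 91.650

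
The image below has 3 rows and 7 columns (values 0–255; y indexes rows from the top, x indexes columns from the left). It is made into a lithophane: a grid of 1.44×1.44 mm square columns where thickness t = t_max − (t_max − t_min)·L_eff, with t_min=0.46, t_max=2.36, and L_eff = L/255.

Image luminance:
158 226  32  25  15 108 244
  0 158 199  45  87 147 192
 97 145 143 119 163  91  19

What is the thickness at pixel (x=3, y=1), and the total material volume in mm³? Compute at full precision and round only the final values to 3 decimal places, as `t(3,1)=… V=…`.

t(3,1)=2.025 V=65.486

span = t_max - t_min = 2.36 - 0.46 = 1.900
L(3,1) = 45, L_eff = 45/255 = 0.176471
t(3,1) = 2.36 - 1.900·0.176471 = 2.025
Σt over all 3·7 pixels = 80531/2550 ≈ 31.5807843
V = pitch²·Σt = 1.44²·80531/2550 = 65.486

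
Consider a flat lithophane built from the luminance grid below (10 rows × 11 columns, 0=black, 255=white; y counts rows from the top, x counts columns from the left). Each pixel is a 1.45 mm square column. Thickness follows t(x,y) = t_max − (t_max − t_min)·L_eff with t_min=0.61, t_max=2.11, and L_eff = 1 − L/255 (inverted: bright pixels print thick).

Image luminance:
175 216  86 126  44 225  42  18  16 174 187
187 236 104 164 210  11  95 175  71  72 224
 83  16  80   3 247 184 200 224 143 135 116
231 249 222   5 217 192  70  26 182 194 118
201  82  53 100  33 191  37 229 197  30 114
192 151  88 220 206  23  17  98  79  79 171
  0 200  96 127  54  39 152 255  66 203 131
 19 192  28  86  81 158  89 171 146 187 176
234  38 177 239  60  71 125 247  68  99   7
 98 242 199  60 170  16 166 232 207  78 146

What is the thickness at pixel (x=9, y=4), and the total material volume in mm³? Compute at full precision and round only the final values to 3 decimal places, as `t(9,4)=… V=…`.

span = t_max - t_min = 2.11 - 0.61 = 1.500
L(9,4) = 30, L_eff = 1 - 30/255 = 0.882353 (inverted)
t(9,4) = 2.11 - 1.500·0.882353 = 0.786
Σt over all 10·11 pixels = 12814/85 ≈ 150.7529412
V = pitch²·Σt = 1.45²·12814/85 = 316.958

t(9,4)=0.786 V=316.958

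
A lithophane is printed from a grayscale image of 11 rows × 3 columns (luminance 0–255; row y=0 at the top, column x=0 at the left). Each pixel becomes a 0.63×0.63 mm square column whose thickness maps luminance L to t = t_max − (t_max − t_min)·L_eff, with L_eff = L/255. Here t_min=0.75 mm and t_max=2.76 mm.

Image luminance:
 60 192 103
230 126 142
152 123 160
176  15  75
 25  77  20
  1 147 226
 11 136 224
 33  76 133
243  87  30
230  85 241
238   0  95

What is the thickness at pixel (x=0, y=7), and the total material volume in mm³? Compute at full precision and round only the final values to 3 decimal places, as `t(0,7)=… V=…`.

t(0,7)=2.500 V=23.911

span = t_max - t_min = 2.76 - 0.75 = 2.010
L(0,7) = 33, L_eff = 33/255 = 0.129412
t(0,7) = 2.76 - 2.010·0.129412 = 2.500
Σt over all 11·3 pixels = 128019/2125 ≈ 60.2442353
V = pitch²·Σt = 0.63²·128019/2125 = 23.911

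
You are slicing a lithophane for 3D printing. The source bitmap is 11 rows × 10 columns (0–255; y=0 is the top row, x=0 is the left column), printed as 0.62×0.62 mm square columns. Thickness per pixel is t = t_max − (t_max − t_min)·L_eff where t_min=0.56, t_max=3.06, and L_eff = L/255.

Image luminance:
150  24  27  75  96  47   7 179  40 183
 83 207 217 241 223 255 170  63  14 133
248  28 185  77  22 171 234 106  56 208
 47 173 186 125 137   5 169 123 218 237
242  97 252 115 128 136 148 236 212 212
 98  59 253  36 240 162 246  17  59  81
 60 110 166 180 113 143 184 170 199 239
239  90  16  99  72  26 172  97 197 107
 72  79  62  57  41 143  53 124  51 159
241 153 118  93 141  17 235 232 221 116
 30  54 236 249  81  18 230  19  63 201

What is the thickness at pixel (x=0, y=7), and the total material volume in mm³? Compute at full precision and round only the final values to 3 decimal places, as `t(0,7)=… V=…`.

t(0,7)=0.717 V=74.797

span = t_max - t_min = 3.06 - 0.56 = 2.500
L(0,7) = 239, L_eff = 239/255 = 0.937255
t(0,7) = 3.06 - 2.500·0.937255 = 0.717
Σt over all 11·10 pixels = 49618/255 ≈ 194.5803922
V = pitch²·Σt = 0.62²·49618/255 = 74.797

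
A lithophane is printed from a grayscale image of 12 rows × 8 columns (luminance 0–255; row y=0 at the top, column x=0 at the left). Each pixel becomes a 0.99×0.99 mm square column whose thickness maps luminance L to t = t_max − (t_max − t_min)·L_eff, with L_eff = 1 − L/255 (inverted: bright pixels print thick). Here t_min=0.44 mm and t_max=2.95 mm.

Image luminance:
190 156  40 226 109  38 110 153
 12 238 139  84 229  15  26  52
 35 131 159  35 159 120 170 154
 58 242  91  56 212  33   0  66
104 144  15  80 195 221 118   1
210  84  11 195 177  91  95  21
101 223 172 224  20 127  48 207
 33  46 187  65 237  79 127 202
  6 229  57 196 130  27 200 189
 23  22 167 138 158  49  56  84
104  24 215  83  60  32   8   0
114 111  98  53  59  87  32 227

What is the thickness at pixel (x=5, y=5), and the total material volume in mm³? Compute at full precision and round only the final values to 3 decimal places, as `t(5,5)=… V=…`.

span = t_max - t_min = 2.95 - 0.44 = 2.510
L(5,5) = 91, L_eff = 1 - 91/255 = 0.643137 (inverted)
t(5,5) = 2.95 - 2.510·0.643137 = 1.336
Σt over all 12·8 pixels = 924139/6375 ≈ 144.9629804
V = pitch²·Σt = 0.99²·924139/6375 = 142.078

t(5,5)=1.336 V=142.078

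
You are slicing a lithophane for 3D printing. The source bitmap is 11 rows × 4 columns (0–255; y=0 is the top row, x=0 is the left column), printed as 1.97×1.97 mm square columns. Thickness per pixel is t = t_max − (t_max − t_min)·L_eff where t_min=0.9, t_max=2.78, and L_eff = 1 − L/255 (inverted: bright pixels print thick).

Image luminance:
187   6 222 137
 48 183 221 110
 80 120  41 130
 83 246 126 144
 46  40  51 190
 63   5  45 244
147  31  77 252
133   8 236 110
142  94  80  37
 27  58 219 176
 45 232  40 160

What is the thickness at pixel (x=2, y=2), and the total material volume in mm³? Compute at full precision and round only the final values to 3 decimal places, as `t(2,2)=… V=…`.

span = t_max - t_min = 2.78 - 0.9 = 1.880
L(2,2) = 41, L_eff = 1 - 41/255 = 0.839216 (inverted)
t(2,2) = 2.78 - 1.880·0.839216 = 1.202
Σt over all 11·4 pixels = 490834/6375 ≈ 76.9935686
V = pitch²·Σt = 1.97²·490834/6375 = 298.804

t(2,2)=1.202 V=298.804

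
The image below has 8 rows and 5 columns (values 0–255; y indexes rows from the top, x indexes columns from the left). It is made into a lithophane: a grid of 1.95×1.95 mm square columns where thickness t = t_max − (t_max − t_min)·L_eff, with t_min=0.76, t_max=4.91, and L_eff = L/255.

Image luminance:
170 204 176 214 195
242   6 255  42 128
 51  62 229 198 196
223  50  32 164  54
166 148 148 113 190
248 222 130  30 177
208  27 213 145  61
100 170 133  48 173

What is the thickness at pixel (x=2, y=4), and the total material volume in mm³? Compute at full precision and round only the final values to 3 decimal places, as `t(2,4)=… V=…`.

span = t_max - t_min = 4.91 - 0.76 = 4.150
L(2,4) = 148, L_eff = 148/255 = 0.580392
t(2,4) = 4.91 - 4.150·0.580392 = 2.501
Σt over all 8·5 pixels = 525137/5100 ≈ 102.9680392
V = pitch²·Σt = 1.95²·525137/5100 = 391.536

t(2,4)=2.501 V=391.536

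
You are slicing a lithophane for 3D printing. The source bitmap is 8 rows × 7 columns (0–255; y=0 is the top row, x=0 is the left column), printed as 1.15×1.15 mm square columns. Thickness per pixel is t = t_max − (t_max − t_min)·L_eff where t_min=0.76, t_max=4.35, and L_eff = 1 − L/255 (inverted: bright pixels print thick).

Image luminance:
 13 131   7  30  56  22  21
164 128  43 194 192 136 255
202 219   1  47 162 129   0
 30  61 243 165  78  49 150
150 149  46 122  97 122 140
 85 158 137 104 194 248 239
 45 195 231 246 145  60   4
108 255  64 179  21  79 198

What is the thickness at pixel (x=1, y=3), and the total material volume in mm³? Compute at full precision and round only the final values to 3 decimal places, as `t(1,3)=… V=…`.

t(1,3)=1.619 V=181.943

span = t_max - t_min = 4.35 - 0.76 = 3.590
L(1,3) = 61, L_eff = 1 - 61/255 = 0.760784 (inverted)
t(1,3) = 4.35 - 3.590·0.760784 = 1.619
Σt over all 8·7 pixels = 206363/1500 ≈ 137.5753333
V = pitch²·Σt = 1.15²·206363/1500 = 181.943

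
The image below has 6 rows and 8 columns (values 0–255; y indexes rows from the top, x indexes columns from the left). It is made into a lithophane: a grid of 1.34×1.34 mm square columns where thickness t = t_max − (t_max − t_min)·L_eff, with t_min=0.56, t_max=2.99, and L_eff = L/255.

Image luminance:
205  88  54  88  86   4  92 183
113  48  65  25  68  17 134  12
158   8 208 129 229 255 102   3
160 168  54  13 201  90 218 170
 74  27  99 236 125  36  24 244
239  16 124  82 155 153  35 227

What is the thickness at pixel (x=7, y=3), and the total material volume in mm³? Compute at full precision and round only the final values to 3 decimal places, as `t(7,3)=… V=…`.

span = t_max - t_min = 2.99 - 0.56 = 2.430
L(7,3) = 170, L_eff = 170/255 = 0.666667
t(7,3) = 2.99 - 2.430·0.666667 = 1.370
Σt over all 6·8 pixels = 196764/2125 ≈ 92.5948235
V = pitch²·Σt = 1.34²·196764/2125 = 166.263

t(7,3)=1.370 V=166.263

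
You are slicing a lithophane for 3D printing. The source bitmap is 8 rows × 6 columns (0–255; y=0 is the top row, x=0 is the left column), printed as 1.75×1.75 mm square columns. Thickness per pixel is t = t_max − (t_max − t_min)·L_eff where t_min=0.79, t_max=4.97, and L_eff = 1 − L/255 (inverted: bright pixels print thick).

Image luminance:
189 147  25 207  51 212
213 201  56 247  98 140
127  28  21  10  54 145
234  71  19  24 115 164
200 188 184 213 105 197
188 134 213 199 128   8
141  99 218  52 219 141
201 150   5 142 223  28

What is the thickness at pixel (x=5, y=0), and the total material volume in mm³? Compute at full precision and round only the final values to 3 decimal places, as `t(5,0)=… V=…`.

span = t_max - t_min = 4.97 - 0.79 = 4.180
L(5,0) = 212, L_eff = 1 - 212/255 = 0.168627 (inverted)
t(5,0) = 4.97 - 4.180·0.168627 = 4.265
Σt over all 8·6 pixels = 907823/6375 ≈ 142.4036078
V = pitch²·Σt = 1.75²·907823/6375 = 436.111

t(5,0)=4.265 V=436.111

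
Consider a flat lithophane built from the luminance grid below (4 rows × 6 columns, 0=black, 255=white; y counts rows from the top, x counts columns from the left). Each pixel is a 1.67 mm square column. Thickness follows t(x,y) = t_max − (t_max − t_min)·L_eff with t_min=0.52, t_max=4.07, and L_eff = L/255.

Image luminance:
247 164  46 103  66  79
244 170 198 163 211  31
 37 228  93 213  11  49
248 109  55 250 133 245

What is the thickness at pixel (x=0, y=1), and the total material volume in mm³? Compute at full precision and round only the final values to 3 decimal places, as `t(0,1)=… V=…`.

t(0,1)=0.673 V=140.684

span = t_max - t_min = 4.07 - 0.52 = 3.550
L(0,1) = 244, L_eff = 244/255 = 0.956863
t(0,1) = 4.07 - 3.550·0.956863 = 0.673
Σt over all 4·6 pixels = 17151/340 ≈ 50.4441176
V = pitch²·Σt = 1.67²·17151/340 = 140.684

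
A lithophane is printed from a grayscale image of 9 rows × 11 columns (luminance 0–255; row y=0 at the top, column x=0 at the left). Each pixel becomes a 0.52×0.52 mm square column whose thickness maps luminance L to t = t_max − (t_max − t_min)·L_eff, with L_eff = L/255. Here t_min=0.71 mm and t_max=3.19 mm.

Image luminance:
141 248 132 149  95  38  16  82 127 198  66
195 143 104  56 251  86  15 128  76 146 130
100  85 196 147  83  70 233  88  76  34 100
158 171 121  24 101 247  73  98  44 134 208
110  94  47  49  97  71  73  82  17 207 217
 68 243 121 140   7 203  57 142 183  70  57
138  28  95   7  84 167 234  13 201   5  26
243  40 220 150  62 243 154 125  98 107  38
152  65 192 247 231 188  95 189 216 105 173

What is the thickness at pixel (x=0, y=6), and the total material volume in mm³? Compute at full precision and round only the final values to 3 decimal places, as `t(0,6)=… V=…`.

span = t_max - t_min = 3.19 - 0.71 = 2.480
L(0,6) = 138, L_eff = 138/255 = 0.541176
t(0,6) = 3.19 - 2.480·0.541176 = 1.848
Σt over all 9·11 pixels = 5102203/25500 ≈ 200.0863922
V = pitch²·Σt = 0.52²·5102203/25500 = 54.103

t(0,6)=1.848 V=54.103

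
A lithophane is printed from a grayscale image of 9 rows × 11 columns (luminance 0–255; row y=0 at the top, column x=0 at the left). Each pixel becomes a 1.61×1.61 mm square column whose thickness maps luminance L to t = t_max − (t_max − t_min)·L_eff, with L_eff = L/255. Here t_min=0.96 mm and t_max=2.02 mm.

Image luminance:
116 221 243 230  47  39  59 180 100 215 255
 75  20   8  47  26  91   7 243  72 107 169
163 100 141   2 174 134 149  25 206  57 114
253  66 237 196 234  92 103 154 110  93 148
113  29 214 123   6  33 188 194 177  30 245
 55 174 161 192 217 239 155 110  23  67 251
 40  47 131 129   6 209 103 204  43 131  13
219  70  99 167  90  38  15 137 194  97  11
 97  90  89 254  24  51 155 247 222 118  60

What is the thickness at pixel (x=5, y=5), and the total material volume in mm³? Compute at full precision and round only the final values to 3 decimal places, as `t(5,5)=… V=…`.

t(5,5)=1.027 V=387.807

span = t_max - t_min = 2.02 - 0.96 = 1.060
L(5,5) = 239, L_eff = 239/255 = 0.937255
t(5,5) = 2.02 - 1.060·0.937255 = 1.027
Σt over all 9·11 pixels = 317924/2125 ≈ 149.6112941
V = pitch²·Σt = 1.61²·317924/2125 = 387.807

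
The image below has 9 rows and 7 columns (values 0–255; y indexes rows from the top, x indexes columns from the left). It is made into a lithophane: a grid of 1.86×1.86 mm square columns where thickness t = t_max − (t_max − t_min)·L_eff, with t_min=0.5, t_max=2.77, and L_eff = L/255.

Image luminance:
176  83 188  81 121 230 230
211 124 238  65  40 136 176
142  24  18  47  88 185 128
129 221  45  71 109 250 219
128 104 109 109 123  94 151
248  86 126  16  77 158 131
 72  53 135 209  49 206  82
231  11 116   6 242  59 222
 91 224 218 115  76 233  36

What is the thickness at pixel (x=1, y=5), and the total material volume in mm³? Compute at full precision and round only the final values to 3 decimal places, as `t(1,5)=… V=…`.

span = t_max - t_min = 2.77 - 0.5 = 2.270
L(1,5) = 86, L_eff = 86/255 = 0.337255
t(1,5) = 2.77 - 2.270·0.337255 = 2.004
Σt over all 9·7 pixels = 434423/4250 ≈ 102.2171765
V = pitch²·Σt = 1.86²·434423/4250 = 353.631

t(1,5)=2.004 V=353.631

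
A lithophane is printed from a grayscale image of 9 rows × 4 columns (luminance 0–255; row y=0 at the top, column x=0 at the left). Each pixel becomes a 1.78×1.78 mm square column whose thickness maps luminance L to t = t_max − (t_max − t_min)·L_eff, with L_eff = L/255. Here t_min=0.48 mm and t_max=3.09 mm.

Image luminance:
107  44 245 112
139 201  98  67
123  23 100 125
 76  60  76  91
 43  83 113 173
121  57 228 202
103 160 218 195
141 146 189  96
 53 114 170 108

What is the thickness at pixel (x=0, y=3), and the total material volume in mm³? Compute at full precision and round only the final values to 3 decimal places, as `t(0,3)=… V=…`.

span = t_max - t_min = 3.09 - 0.48 = 2.610
L(0,3) = 76, L_eff = 76/255 = 0.298039
t(0,3) = 3.09 - 2.610·0.298039 = 2.312
Σt over all 9·4 pixels = 28137/425 ≈ 66.2047059
V = pitch²·Σt = 1.78²·28137/425 = 209.763

t(0,3)=2.312 V=209.763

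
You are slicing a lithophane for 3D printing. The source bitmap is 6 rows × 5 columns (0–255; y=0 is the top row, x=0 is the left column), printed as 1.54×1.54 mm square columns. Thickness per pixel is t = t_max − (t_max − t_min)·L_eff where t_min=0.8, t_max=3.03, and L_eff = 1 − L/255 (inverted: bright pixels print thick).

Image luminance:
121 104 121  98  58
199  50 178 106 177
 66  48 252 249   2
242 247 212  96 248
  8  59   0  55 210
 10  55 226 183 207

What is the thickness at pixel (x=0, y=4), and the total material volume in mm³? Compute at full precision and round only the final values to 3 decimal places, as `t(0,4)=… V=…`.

t(0,4)=0.870 V=137.534

span = t_max - t_min = 3.03 - 0.8 = 2.230
L(0,4) = 8, L_eff = 1 - 8/255 = 0.968627 (inverted)
t(0,4) = 3.03 - 2.230·0.968627 = 0.870
Σt over all 6·5 pixels = 1478801/25500 ≈ 57.9921961
V = pitch²·Σt = 1.54²·1478801/25500 = 137.534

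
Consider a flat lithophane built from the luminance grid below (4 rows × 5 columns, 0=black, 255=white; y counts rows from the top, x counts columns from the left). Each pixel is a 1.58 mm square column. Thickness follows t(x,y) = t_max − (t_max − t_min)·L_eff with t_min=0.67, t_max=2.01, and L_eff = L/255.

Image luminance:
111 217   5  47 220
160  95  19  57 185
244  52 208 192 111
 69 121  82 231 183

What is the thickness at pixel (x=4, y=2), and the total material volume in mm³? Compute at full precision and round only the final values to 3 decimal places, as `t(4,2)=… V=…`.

span = t_max - t_min = 2.01 - 0.67 = 1.340
L(4,2) = 111, L_eff = 111/255 = 0.435294
t(4,2) = 2.01 - 1.340·0.435294 = 1.427
Σt over all 4·5 pixels = 337747/12750 ≈ 26.4899608
V = pitch²·Σt = 1.58²·337747/12750 = 66.130

t(4,2)=1.427 V=66.130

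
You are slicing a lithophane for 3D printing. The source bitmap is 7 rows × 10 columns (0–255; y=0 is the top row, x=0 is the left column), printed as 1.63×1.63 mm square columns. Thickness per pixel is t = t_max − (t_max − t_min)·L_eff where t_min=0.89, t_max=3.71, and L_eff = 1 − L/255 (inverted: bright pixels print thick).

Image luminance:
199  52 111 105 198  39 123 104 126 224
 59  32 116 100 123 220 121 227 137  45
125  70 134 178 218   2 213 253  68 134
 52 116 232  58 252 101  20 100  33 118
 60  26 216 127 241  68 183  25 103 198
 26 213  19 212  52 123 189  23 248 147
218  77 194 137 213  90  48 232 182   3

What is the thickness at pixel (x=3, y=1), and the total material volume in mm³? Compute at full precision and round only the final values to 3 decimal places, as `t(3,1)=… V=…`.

span = t_max - t_min = 3.71 - 0.89 = 2.820
L(3,1) = 100, L_eff = 1 - 100/255 = 0.607843 (inverted)
t(3,1) = 3.71 - 2.820·0.607843 = 1.996
Σt over all 7·10 pixels = 339916/2125 ≈ 159.9604706
V = pitch²·Σt = 1.63²·339916/2125 = 424.999

t(3,1)=1.996 V=424.999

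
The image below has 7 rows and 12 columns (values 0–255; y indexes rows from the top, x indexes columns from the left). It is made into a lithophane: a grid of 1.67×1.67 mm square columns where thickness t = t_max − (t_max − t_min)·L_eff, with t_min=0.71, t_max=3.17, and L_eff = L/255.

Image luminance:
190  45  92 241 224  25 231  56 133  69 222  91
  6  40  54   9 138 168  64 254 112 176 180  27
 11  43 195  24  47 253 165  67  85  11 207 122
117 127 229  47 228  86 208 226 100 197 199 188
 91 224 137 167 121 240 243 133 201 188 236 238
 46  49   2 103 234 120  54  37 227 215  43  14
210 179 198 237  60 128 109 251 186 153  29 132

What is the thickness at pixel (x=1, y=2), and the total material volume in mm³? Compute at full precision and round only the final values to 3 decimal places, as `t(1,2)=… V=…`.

span = t_max - t_min = 3.17 - 0.71 = 2.460
L(1,2) = 43, L_eff = 43/255 = 0.168627
t(1,2) = 3.17 - 2.460·0.168627 = 2.755
Σt over all 7·12 pixels = 334933/2125 ≈ 157.6155294
V = pitch²·Σt = 1.67²·334933/2125 = 439.574

t(1,2)=2.755 V=439.574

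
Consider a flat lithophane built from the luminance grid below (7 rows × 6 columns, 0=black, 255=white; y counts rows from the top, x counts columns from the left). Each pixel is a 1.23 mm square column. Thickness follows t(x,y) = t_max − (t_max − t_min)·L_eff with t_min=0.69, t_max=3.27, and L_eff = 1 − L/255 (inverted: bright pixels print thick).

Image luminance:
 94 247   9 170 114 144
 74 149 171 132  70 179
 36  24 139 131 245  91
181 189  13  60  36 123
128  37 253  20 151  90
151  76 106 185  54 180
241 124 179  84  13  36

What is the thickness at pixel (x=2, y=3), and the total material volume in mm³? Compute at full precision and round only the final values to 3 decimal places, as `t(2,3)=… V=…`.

span = t_max - t_min = 3.27 - 0.69 = 2.580
L(2,3) = 13, L_eff = 1 - 13/255 = 0.949020 (inverted)
t(2,3) = 3.27 - 2.580·0.949020 = 0.822
Σt over all 7·6 pixels = 167556/2125 ≈ 78.8498824
V = pitch²·Σt = 1.23²·167556/2125 = 119.292

t(2,3)=0.822 V=119.292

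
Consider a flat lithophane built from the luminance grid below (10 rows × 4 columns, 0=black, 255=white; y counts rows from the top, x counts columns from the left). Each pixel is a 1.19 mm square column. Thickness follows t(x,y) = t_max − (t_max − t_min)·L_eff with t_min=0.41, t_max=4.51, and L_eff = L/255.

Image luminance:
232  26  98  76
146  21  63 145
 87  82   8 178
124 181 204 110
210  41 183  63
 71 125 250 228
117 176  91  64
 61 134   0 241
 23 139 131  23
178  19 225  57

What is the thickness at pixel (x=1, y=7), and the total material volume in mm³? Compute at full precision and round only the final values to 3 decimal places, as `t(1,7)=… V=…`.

t(1,7)=2.355 V=150.023

span = t_max - t_min = 4.51 - 0.41 = 4.100
L(1,7) = 134, L_eff = 134/255 = 0.525490
t(1,7) = 4.51 - 4.100·0.525490 = 2.355
Σt over all 10·4 pixels = 270149/2550 ≈ 105.9407843
V = pitch²·Σt = 1.19²·270149/2550 = 150.023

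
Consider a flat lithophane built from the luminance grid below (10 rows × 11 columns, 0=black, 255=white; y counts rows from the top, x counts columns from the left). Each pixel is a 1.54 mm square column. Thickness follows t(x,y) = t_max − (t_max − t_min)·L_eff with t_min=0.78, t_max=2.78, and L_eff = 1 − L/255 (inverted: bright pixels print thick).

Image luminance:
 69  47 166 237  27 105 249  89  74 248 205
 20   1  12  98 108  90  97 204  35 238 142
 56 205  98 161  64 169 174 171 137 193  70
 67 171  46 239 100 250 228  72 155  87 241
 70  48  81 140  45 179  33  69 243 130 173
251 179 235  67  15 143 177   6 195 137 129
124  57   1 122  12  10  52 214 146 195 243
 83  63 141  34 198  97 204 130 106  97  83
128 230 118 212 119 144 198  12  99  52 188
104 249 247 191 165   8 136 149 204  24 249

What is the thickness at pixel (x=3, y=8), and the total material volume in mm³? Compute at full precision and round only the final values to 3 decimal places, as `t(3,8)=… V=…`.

span = t_max - t_min = 2.78 - 0.78 = 2.000
L(3,8) = 212, L_eff = 1 - 212/255 = 0.168627 (inverted)
t(3,8) = 2.78 - 2.000·0.168627 = 2.443
Σt over all 10·11 pixels = 10015/51 ≈ 196.3725490
V = pitch²·Σt = 1.54²·10015/51 = 465.717

t(3,8)=2.443 V=465.717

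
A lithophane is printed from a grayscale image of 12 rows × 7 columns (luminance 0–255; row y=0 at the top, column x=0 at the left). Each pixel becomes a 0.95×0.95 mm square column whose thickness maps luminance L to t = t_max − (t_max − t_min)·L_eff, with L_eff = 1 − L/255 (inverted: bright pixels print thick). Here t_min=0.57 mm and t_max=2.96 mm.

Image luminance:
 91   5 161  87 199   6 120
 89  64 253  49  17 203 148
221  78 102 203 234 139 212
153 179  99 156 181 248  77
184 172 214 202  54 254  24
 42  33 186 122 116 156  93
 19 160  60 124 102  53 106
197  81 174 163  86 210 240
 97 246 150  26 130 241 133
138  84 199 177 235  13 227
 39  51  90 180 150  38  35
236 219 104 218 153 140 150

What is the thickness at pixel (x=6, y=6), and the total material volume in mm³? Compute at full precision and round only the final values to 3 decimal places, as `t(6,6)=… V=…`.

t(6,6)=1.563 V=138.795

span = t_max - t_min = 2.96 - 0.57 = 2.390
L(6,6) = 106, L_eff = 1 - 106/255 = 0.584314 (inverted)
t(6,6) = 2.96 - 2.390·0.584314 = 1.563
Σt over all 12·7 pixels = 196082/1275 ≈ 153.7898039
V = pitch²·Σt = 0.95²·196082/1275 = 138.795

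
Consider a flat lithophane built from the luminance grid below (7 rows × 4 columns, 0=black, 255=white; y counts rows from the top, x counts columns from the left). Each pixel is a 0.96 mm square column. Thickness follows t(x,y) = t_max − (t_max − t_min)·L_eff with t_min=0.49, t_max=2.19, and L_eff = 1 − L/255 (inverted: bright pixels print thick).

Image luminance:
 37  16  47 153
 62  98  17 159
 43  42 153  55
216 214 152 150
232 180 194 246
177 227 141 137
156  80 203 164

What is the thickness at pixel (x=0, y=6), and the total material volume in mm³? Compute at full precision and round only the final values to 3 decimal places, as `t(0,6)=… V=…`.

span = t_max - t_min = 2.19 - 0.49 = 1.700
L(0,6) = 156, L_eff = 1 - 156/255 = 0.388235 (inverted)
t(0,6) = 2.19 - 1.700·0.388235 = 1.530
Σt over all 7·4 pixels = 5809/150 ≈ 38.7266667
V = pitch²·Σt = 0.96²·5809/150 = 35.690

t(0,6)=1.530 V=35.690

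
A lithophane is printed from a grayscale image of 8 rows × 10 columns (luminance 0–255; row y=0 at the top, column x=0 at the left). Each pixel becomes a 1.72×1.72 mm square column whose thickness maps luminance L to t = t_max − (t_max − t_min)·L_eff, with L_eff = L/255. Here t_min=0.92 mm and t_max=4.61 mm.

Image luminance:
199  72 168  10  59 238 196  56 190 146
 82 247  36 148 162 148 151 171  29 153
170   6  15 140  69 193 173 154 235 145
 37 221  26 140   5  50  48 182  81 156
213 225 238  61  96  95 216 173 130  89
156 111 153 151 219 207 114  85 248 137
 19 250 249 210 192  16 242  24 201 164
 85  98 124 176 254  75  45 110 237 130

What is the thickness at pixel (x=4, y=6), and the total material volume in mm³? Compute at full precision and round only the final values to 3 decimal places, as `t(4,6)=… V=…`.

t(4,6)=1.832 V=623.361

span = t_max - t_min = 4.61 - 0.92 = 3.690
L(4,6) = 192, L_eff = 192/255 = 0.752941
t(4,6) = 4.61 - 3.690·0.752941 = 1.832
Σt over all 8·10 pixels = 71641/340 ≈ 210.7088235
V = pitch²·Σt = 1.72²·71641/340 = 623.361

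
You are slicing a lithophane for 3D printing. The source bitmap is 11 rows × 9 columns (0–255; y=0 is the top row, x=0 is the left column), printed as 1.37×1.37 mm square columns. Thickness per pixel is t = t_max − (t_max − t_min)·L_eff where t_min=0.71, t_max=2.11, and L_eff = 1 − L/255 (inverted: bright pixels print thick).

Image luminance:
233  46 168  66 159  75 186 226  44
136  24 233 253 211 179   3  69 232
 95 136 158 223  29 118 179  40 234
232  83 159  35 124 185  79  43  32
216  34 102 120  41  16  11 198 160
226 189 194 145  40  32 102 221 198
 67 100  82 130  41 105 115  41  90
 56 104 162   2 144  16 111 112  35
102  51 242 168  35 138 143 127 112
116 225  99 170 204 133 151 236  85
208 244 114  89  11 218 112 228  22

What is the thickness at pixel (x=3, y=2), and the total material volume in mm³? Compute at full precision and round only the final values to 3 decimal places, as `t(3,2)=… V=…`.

span = t_max - t_min = 2.11 - 0.71 = 1.400
L(3,2) = 223, L_eff = 1 - 223/255 = 0.125490 (inverted)
t(3,2) = 2.11 - 1.400·0.125490 = 1.934
Σt over all 11·9 pixels = 701983/5100 ≈ 137.6437255
V = pitch²·Σt = 1.37²·701983/5100 = 258.344

t(3,2)=1.934 V=258.344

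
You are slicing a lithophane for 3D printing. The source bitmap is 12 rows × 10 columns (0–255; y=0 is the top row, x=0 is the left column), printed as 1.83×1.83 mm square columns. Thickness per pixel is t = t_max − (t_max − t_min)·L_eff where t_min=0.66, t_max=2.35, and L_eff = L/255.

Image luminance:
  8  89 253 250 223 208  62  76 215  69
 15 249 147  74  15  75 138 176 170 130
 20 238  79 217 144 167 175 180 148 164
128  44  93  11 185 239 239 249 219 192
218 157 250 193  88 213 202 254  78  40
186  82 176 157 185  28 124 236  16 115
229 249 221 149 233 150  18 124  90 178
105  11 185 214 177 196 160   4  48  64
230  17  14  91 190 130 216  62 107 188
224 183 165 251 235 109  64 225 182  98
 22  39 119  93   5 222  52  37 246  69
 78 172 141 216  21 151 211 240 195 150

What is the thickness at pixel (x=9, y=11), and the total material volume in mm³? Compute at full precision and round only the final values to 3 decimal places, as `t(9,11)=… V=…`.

t(9,11)=1.356 V=566.281

span = t_max - t_min = 2.35 - 0.66 = 1.690
L(9,11) = 150, L_eff = 150/255 = 0.588235
t(9,11) = 2.35 - 1.690·0.588235 = 1.356
Σt over all 12·10 pixels = 1077979/6375 ≈ 169.0947451
V = pitch²·Σt = 1.83²·1077979/6375 = 566.281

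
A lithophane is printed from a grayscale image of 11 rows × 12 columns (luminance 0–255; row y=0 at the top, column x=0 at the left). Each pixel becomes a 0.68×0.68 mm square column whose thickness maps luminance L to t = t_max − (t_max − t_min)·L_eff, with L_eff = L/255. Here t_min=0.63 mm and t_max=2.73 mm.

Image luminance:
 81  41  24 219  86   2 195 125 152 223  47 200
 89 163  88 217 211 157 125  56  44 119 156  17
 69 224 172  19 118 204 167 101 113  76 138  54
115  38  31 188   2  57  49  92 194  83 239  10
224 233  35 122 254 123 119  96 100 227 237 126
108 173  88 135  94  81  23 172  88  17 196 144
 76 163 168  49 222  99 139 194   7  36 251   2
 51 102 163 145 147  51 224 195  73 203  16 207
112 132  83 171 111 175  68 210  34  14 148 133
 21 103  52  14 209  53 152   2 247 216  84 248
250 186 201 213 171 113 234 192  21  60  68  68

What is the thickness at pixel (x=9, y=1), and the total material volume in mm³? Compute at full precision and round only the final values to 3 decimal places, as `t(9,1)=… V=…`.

t(9,1)=1.750 V=105.105

span = t_max - t_min = 2.73 - 0.63 = 2.100
L(9,1) = 119, L_eff = 119/255 = 0.466667
t(9,1) = 2.73 - 2.100·0.466667 = 1.750
Σt over all 11·12 pixels = 193207/850 ≈ 227.3023529
V = pitch²·Σt = 0.68²·193207/850 = 105.105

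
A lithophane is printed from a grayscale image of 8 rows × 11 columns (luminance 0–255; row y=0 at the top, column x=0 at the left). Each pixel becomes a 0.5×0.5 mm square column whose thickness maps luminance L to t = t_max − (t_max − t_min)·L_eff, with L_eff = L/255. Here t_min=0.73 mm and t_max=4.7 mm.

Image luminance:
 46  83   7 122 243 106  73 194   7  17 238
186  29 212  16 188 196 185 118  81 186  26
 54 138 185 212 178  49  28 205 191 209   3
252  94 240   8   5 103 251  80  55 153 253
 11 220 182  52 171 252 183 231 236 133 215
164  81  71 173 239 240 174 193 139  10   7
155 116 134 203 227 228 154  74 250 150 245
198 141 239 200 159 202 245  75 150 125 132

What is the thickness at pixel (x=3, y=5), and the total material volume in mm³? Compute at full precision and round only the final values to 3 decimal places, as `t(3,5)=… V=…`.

span = t_max - t_min = 4.7 - 0.73 = 3.970
L(3,5) = 173, L_eff = 173/255 = 0.678431
t(3,5) = 4.7 - 3.970·0.678431 = 2.007
Σt over all 8·11 pixels = 459271/2125 ≈ 216.1275294
V = pitch²·Σt = 0.5²·459271/2125 = 54.032

t(3,5)=2.007 V=54.032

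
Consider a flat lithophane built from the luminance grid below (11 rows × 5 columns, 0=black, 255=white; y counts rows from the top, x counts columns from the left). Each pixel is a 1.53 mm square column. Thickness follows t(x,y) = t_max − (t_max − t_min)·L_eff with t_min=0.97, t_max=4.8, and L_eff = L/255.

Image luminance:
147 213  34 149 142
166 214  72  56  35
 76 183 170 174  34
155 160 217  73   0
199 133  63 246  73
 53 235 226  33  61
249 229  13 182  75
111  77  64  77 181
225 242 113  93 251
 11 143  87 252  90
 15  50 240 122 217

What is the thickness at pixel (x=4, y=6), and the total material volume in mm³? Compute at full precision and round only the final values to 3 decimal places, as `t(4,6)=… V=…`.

t(4,6)=3.674 V=364.815

span = t_max - t_min = 4.8 - 0.97 = 3.830
L(4,6) = 75, L_eff = 75/255 = 0.294118
t(4,6) = 4.8 - 3.830·0.294118 = 3.674
Σt over all 11·5 pixels = 3974017/25500 ≈ 155.8438039
V = pitch²·Σt = 1.53²·3974017/25500 = 364.815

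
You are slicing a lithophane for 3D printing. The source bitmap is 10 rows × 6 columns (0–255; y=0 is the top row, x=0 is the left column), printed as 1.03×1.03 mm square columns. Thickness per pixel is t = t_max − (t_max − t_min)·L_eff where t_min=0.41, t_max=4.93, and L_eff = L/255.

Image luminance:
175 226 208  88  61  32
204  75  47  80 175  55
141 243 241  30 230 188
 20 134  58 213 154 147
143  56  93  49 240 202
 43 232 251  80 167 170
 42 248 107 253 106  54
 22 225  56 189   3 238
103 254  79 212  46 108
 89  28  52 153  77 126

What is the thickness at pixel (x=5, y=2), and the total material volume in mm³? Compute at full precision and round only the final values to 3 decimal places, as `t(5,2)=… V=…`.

span = t_max - t_min = 4.93 - 0.41 = 4.520
L(5,2) = 188, L_eff = 188/255 = 0.737255
t(5,2) = 4.93 - 4.520·0.737255 = 1.598
Σt over all 10·6 pixels = 333984/2125 ≈ 157.1689412
V = pitch²·Σt = 1.03²·333984/2125 = 166.741

t(5,2)=1.598 V=166.741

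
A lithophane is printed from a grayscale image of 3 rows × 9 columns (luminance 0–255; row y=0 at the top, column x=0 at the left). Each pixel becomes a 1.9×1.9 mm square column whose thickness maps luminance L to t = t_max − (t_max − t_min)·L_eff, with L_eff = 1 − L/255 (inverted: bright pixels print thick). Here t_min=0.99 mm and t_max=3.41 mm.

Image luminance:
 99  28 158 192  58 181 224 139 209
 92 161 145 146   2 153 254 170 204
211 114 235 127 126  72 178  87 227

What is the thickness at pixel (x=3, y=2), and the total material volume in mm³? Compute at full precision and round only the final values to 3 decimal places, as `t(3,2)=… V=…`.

span = t_max - t_min = 3.41 - 0.99 = 2.420
L(3,2) = 127, L_eff = 1 - 127/255 = 0.501961 (inverted)
t(3,2) = 3.41 - 2.420·0.501961 = 2.195
Σt over all 3·9 pixels = 1647679/25500 ≈ 64.6148627
V = pitch²·Σt = 1.9²·1647679/25500 = 233.260

t(3,2)=2.195 V=233.260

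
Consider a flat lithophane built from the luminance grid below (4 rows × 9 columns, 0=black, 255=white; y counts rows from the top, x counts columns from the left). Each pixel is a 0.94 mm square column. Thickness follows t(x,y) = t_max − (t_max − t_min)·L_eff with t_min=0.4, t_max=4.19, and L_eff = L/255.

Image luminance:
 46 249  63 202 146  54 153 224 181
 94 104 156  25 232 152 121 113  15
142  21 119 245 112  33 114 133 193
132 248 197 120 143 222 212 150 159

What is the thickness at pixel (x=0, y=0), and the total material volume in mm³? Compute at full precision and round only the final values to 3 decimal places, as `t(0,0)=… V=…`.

t(0,0)=3.506 V=67.290

span = t_max - t_min = 4.19 - 0.4 = 3.790
L(0,0) = 46, L_eff = 46/255 = 0.180392
t(0,0) = 4.19 - 3.790·0.180392 = 3.506
Σt over all 4·9 pixels = 129463/1700 ≈ 76.1547059
V = pitch²·Σt = 0.94²·129463/1700 = 67.290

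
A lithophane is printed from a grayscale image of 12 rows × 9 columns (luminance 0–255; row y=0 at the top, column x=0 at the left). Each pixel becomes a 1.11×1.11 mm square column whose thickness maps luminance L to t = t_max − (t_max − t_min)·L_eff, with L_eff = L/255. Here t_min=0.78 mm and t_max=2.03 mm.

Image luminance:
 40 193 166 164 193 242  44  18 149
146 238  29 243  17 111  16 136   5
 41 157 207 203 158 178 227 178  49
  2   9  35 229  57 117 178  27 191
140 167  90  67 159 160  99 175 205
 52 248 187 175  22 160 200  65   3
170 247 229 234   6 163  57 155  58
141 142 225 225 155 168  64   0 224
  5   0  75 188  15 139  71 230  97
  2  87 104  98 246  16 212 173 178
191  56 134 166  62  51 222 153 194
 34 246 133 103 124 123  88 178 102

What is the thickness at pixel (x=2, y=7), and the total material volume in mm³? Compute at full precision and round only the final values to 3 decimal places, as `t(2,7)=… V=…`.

t(2,7)=0.927 V=187.225

span = t_max - t_min = 2.03 - 0.78 = 1.250
L(2,7) = 225, L_eff = 225/255 = 0.882353
t(2,7) = 2.03 - 1.250·0.882353 = 0.927
Σt over all 12·9 pixels = 387487/2550 ≈ 151.9556863
V = pitch²·Σt = 1.11²·387487/2550 = 187.225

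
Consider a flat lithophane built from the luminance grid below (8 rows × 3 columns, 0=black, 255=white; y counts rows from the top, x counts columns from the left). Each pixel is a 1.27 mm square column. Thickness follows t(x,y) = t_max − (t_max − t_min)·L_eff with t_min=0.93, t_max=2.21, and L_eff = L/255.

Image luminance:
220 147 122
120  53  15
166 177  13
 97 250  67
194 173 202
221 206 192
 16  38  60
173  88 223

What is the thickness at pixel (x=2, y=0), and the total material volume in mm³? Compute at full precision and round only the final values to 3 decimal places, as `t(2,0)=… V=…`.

span = t_max - t_min = 2.21 - 0.93 = 1.280
L(2,0) = 122, L_eff = 122/255 = 0.478431
t(2,0) = 2.21 - 1.280·0.478431 = 1.598
Σt over all 8·3 pixels = 234674/6375 ≈ 36.8116078
V = pitch²·Σt = 1.27²·234674/6375 = 59.373

t(2,0)=1.598 V=59.373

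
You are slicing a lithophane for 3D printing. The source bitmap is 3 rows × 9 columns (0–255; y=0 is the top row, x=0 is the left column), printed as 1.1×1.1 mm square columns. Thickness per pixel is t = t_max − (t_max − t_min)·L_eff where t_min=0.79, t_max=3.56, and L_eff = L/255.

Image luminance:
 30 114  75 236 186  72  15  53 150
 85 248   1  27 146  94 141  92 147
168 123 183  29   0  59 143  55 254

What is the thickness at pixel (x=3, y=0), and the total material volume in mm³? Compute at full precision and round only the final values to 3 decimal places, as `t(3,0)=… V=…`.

t(3,0)=0.996 V=77.846

span = t_max - t_min = 3.56 - 0.79 = 2.770
L(3,0) = 236, L_eff = 236/255 = 0.925490
t(3,0) = 3.56 - 2.770·0.925490 = 0.996
Σt over all 3·9 pixels = 820279/12750 ≈ 64.3356078
V = pitch²·Σt = 1.1²·820279/12750 = 77.846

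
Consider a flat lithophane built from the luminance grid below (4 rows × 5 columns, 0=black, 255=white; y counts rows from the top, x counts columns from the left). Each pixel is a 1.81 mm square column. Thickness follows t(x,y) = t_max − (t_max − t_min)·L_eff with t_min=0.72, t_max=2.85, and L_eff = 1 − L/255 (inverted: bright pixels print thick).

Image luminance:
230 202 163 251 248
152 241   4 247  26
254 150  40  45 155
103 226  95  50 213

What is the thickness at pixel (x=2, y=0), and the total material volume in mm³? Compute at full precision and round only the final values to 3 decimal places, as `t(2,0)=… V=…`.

span = t_max - t_min = 2.85 - 0.72 = 2.130
L(2,0) = 163, L_eff = 1 - 163/255 = 0.360784 (inverted)
t(2,0) = 2.85 - 2.130·0.360784 = 2.082
Σt over all 4·5 pixels = 68429/1700 ≈ 40.2523529
V = pitch²·Σt = 1.81²·68429/1700 = 131.871

t(2,0)=2.082 V=131.871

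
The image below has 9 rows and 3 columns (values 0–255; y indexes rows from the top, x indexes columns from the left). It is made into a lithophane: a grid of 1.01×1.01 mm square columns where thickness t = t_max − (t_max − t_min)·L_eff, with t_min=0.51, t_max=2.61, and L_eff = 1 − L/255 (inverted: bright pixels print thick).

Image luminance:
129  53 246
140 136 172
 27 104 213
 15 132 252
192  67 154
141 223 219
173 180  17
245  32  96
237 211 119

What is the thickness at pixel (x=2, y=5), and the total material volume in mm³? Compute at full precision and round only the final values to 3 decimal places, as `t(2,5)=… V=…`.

t(2,5)=2.314 V=47.020

span = t_max - t_min = 2.61 - 0.51 = 2.100
L(2,5) = 219, L_eff = 1 - 219/255 = 0.141176 (inverted)
t(2,5) = 2.61 - 2.100·0.141176 = 2.314
Σt over all 9·3 pixels = 78359/1700 ≈ 46.0935294
V = pitch²·Σt = 1.01²·78359/1700 = 47.020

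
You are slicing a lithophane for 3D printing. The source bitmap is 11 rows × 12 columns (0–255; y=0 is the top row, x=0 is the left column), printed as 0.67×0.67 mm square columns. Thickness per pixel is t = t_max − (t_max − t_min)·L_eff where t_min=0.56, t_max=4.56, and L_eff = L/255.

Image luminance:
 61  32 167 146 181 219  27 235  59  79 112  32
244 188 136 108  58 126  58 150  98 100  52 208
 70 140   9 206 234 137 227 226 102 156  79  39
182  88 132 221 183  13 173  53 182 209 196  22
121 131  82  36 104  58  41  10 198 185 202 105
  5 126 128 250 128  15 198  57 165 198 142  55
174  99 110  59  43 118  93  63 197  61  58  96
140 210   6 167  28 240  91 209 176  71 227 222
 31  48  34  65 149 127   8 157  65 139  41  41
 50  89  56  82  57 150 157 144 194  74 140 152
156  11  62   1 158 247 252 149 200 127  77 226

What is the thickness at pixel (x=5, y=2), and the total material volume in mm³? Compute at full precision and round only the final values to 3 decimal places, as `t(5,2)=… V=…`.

t(5,2)=2.411 V=159.163

span = t_max - t_min = 4.56 - 0.56 = 4.000
L(5,2) = 137, L_eff = 137/255 = 0.537255
t(5,2) = 4.56 - 4.000·0.537255 = 2.411
Σt over all 11·12 pixels = 452068/1275 ≈ 354.5631373
V = pitch²·Σt = 0.67²·452068/1275 = 159.163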